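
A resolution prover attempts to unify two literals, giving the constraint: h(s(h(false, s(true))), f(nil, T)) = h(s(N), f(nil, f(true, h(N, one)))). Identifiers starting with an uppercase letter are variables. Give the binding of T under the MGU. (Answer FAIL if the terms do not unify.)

Decompose h/2: s(h(false, s(true))) = s(N),  f(nil, T) = f(nil, f(true, h(N, one))).
Decompose s/1: h(false, s(true)) = N.
Bind N := h(false, s(true)); substituting into the remaining equation gives: f(nil, T) = f(nil, f(true, h(h(false, s(true)), one))).
Decompose f/2: nil = nil,  T = f(true, h(h(false, s(true)), one)).
Delete trivial equation nil = nil.
Bind T := f(true, h(h(false, s(true)), one)).
MGU = { N ↦ h(false, s(true)), T ↦ f(true, h(h(false, s(true)), one)) }, so T ↦ f(true, h(h(false, s(true)), one)).

f(true, h(h(false, s(true)), one))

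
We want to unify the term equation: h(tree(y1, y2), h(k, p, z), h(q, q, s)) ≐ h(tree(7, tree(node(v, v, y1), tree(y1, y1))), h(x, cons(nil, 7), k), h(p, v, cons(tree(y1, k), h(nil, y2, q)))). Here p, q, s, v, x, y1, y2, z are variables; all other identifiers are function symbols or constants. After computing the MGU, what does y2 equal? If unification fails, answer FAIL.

Decompose h/3: tree(y1, y2) ≐ tree(7, tree(node(v, v, y1), tree(y1, y1))),  h(k, p, z) ≐ h(x, cons(nil, 7), k),  h(q, q, s) ≐ h(p, v, cons(tree(y1, k), h(nil, y2, q))).
Decompose tree/2: y1 ≐ 7,  y2 ≐ tree(node(v, v, y1), tree(y1, y1)).
Bind y1 := 7; substituting into the 2 remaining equations that mention y1 gives: y2 ≐ tree(node(v, v, 7), tree(7, 7)),  h(q, q, s) ≐ h(p, v, cons(tree(7, k), h(nil, y2, q))).
Bind y2 := tree(node(v, v, 7), tree(7, 7)); substituting into the one remaining equation that mentions y2 gives: h(q, q, s) ≐ h(p, v, cons(tree(7, k), h(nil, tree(node(v, v, 7), tree(7, 7)), q))).
Decompose h/3: k ≐ x,  p ≐ cons(nil, 7),  z ≐ k.
Bind x := k; no other remaining equation mentions x.
Bind p := cons(nil, 7); substituting into the one remaining equation that mentions p gives: h(q, q, s) ≐ h(cons(nil, 7), v, cons(tree(7, k), h(nil, tree(node(v, v, 7), tree(7, 7)), q))).
Bind z := k; no other remaining equation mentions z.
Decompose h/3: q ≐ cons(nil, 7),  q ≐ v,  s ≐ cons(tree(7, k), h(nil, tree(node(v, v, 7), tree(7, 7)), q)).
Bind q := cons(nil, 7); substituting into the remaining equations gives: cons(nil, 7) ≐ v,  s ≐ cons(tree(7, k), h(nil, tree(node(v, v, 7), tree(7, 7)), cons(nil, 7))).
Bind v := cons(nil, 7); substituting into the remaining equation gives: s ≐ cons(tree(7, k), h(nil, tree(node(cons(nil, 7), cons(nil, 7), 7), tree(7, 7)), cons(nil, 7))). Substituting into the earlier binding gives y2 := tree(node(cons(nil, 7), cons(nil, 7), 7), tree(7, 7)).
Bind s := cons(tree(7, k), h(nil, tree(node(cons(nil, 7), cons(nil, 7), 7), tree(7, 7)), cons(nil, 7))).
MGU = { y1 ↦ 7, y2 ↦ tree(node(cons(nil, 7), cons(nil, 7), 7), tree(7, 7)), x ↦ k, p ↦ cons(nil, 7), z ↦ k, q ↦ cons(nil, 7), v ↦ cons(nil, 7), s ↦ cons(tree(7, k), h(nil, tree(node(cons(nil, 7), cons(nil, 7), 7), tree(7, 7)), cons(nil, 7))) }, so y2 ↦ tree(node(cons(nil, 7), cons(nil, 7), 7), tree(7, 7)).

tree(node(cons(nil, 7), cons(nil, 7), 7), tree(7, 7))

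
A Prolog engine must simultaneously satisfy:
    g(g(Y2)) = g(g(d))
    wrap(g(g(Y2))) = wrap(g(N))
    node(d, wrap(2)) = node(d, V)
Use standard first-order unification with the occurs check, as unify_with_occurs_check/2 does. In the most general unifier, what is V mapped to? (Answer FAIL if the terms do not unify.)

Decompose g/1: g(Y2) = g(d).
Decompose g/1: Y2 = d.
Bind Y2 := d; substituting into the one remaining equation that mentions Y2 gives: wrap(g(g(d))) = wrap(g(N)).
Decompose wrap/1: g(g(d)) = g(N).
Decompose g/1: g(d) = N.
Bind N := g(d); no other remaining equation mentions N.
Decompose node/2: d = d,  wrap(2) = V.
Delete trivial equation d = d.
Bind V := wrap(2).
MGU = { Y2 -> d, N -> g(d), V -> wrap(2) }, so V -> wrap(2).

wrap(2)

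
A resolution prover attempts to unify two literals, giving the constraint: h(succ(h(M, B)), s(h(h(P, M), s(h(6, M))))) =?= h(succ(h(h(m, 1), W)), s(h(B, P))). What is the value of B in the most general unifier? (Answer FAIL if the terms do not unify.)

Decompose h/2: succ(h(M, B)) =?= succ(h(h(m, 1), W)),  s(h(h(P, M), s(h(6, M)))) =?= s(h(B, P)).
Decompose succ/1: h(M, B) =?= h(h(m, 1), W).
Decompose h/2: M =?= h(m, 1),  B =?= W.
Bind M := h(m, 1); substituting into the one remaining equation that mentions M gives: s(h(h(P, h(m, 1)), s(h(6, h(m, 1))))) =?= s(h(B, P)).
Bind B := W; substituting into the remaining equation gives: s(h(h(P, h(m, 1)), s(h(6, h(m, 1))))) =?= s(h(W, P)).
Decompose s/1: h(h(P, h(m, 1)), s(h(6, h(m, 1)))) =?= h(W, P).
Decompose h/2: h(P, h(m, 1)) =?= W,  s(h(6, h(m, 1))) =?= P.
Bind W := h(P, h(m, 1)); no other remaining equation mentions W. Substituting into the earlier binding gives B := h(P, h(m, 1)).
Bind P := s(h(6, h(m, 1))). Substituting into the earlier bindings gives B := h(s(h(6, h(m, 1))), h(m, 1)), W := h(s(h(6, h(m, 1))), h(m, 1)).
MGU = { M -> h(m, 1), B -> h(s(h(6, h(m, 1))), h(m, 1)), W -> h(s(h(6, h(m, 1))), h(m, 1)), P -> s(h(6, h(m, 1))) }, so B -> h(s(h(6, h(m, 1))), h(m, 1)).

h(s(h(6, h(m, 1))), h(m, 1))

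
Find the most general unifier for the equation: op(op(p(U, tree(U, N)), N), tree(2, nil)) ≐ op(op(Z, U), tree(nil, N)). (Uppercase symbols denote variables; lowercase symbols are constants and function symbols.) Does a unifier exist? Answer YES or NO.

Decompose op/2: op(p(U, tree(U, N)), N) ≐ op(Z, U),  tree(2, nil) ≐ tree(nil, N).
Decompose op/2: p(U, tree(U, N)) ≐ Z,  N ≐ U.
Bind Z := p(U, tree(U, N)); no other remaining equation mentions Z.
Bind N := U; substituting into the remaining equation gives: tree(2, nil) ≐ tree(nil, U). Substituting into the earlier binding gives Z := p(U, tree(U, U)).
Decompose tree/2: 2 ≐ nil,  nil ≐ U.
Clash: constants 2 and nil differ; no unifier exists.

NO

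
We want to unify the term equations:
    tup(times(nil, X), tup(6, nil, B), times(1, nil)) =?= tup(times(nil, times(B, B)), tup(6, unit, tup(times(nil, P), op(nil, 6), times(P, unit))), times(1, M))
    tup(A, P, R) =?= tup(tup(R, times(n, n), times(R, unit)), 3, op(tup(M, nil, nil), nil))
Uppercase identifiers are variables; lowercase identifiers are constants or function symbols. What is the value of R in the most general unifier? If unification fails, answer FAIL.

Decompose tup/3: times(nil, X) =?= times(nil, times(B, B)),  tup(6, nil, B) =?= tup(6, unit, tup(times(nil, P), op(nil, 6), times(P, unit))),  times(1, nil) =?= times(1, M).
Decompose times/2: nil =?= nil,  X =?= times(B, B).
Delete trivial equation nil =?= nil.
Bind X := times(B, B); no other remaining equation mentions X.
Decompose tup/3: 6 =?= 6,  nil =?= unit,  B =?= tup(times(nil, P), op(nil, 6), times(P, unit)).
Delete trivial equation 6 =?= 6.
Clash: constants nil and unit differ; no unifier exists.

FAIL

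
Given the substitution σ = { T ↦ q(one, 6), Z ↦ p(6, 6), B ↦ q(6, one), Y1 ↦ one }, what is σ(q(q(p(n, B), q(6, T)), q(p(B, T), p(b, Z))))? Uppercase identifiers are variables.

q(q(p(n, q(6, one)), q(6, q(one, 6))), q(p(q(6, one), q(one, 6)), p(b, p(6, 6))))

Replace each occurrence of T with q(one, 6).
Replace each occurrence of Z with p(6, 6).
Replace each occurrence of B with q(6, one).
Result: q(q(p(n, q(6, one)), q(6, q(one, 6))), q(p(q(6, one), q(one, 6)), p(b, p(6, 6)))).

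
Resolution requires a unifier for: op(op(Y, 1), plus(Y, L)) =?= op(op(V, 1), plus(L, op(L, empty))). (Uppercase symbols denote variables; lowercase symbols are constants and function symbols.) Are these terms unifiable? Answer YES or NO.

NO

Decompose op/2: op(Y, 1) =?= op(V, 1),  plus(Y, L) =?= plus(L, op(L, empty)).
Decompose op/2: Y =?= V,  1 =?= 1.
Bind Y := V; substituting into the one remaining equation that mentions Y gives: plus(V, L) =?= plus(L, op(L, empty)).
Delete trivial equation 1 =?= 1.
Decompose plus/2: V =?= L,  L =?= op(L, empty).
Bind V := L; no other remaining equation mentions V. Substituting into the earlier binding gives Y := L.
Occurs check fails: L occurs in op(L, empty); the equation L =?= op(L, empty) has no finite solution.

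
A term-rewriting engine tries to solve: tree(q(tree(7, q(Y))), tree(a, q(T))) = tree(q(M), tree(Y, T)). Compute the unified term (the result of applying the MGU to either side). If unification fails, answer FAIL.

Decompose tree/2: q(tree(7, q(Y))) = q(M),  tree(a, q(T)) = tree(Y, T).
Decompose q/1: tree(7, q(Y)) = M.
Bind M := tree(7, q(Y)); no other remaining equation mentions M.
Decompose tree/2: a = Y,  q(T) = T.
Bind Y := a; no other remaining equation mentions Y. Substituting into the earlier binding gives M := tree(7, q(a)).
Occurs check fails: T occurs in q(T); the equation T = q(T) has no finite solution.

FAIL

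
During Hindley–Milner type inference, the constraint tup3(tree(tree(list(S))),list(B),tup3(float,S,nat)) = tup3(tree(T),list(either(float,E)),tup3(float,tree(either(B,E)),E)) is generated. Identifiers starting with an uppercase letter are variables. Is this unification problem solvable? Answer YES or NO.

YES

Decompose tup3/3: tree(tree(list(S))) = tree(T),  list(B) = list(either(float,E)),  tup3(float,S,nat) = tup3(float,tree(either(B,E)),E).
Decompose tree/1: tree(list(S)) = T.
Bind T := tree(list(S)); no other remaining equation mentions T.
Decompose list/1: B = either(float,E).
Bind B := either(float,E); substituting into the remaining equation gives: tup3(float,S,nat) = tup3(float,tree(either(either(float,E),E)),E).
Decompose tup3/3: float = float,  S = tree(either(either(float,E),E)),  nat = E.
Delete trivial equation float = float.
Bind S := tree(either(either(float,E),E)); no other remaining equation mentions S. Substituting into the earlier binding gives T := tree(list(tree(either(either(float,E),E)))).
Bind E := nat. Substituting into the earlier bindings gives T := tree(list(tree(either(either(float,nat),nat)))), B := either(float,nat), S := tree(either(either(float,nat),nat)).
No equations remain and no clash or occurs-check failure arose, so a unifier exists.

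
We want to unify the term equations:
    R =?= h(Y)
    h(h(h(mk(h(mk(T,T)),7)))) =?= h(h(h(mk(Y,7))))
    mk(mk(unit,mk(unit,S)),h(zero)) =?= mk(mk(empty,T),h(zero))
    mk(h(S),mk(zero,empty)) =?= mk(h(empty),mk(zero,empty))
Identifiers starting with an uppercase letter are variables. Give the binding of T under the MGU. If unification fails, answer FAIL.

Bind R := h(Y); no other remaining equation mentions R.
Decompose h/1: h(h(mk(h(mk(T,T)),7))) =?= h(h(mk(Y,7))).
Decompose h/1: h(mk(h(mk(T,T)),7)) =?= h(mk(Y,7)).
Decompose h/1: mk(h(mk(T,T)),7) =?= mk(Y,7).
Decompose mk/2: h(mk(T,T)) =?= Y,  7 =?= 7.
Bind Y := h(mk(T,T)); no other remaining equation mentions Y. Substituting into the earlier binding gives R := h(h(mk(T,T))).
Delete trivial equation 7 =?= 7.
Decompose mk/2: mk(unit,mk(unit,S)) =?= mk(empty,T),  h(zero) =?= h(zero).
Decompose mk/2: unit =?= empty,  mk(unit,S) =?= T.
Clash: constants unit and empty differ; no unifier exists.

FAIL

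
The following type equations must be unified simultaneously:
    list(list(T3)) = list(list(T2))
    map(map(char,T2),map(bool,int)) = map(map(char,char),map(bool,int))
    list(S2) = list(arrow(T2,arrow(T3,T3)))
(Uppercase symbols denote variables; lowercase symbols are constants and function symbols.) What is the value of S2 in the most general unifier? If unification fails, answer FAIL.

arrow(char,arrow(char,char))

Decompose list/1: list(T3) = list(T2).
Decompose list/1: T3 = T2.
Bind T3 := T2; substituting into the one remaining equation that mentions T3 gives: list(S2) = list(arrow(T2,arrow(T2,T2))).
Decompose map/2: map(char,T2) = map(char,char),  map(bool,int) = map(bool,int).
Decompose map/2: char = char,  T2 = char.
Delete trivial equation char = char.
Bind T2 := char; substituting into the one remaining equation that mentions T2 gives: list(S2) = list(arrow(char,arrow(char,char))). Substituting into the earlier binding gives T3 := char.
Delete trivial equation map(bool,int) = map(bool,int).
Decompose list/1: S2 = arrow(char,arrow(char,char)).
Bind S2 := arrow(char,arrow(char,char)).
MGU = { T3 := char, T2 := char, S2 := arrow(char,arrow(char,char)) }, so S2 := arrow(char,arrow(char,char)).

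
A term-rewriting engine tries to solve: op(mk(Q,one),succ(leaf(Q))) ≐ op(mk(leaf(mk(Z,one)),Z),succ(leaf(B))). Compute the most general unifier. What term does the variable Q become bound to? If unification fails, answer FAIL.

leaf(mk(one,one))

Decompose op/2: mk(Q,one) ≐ mk(leaf(mk(Z,one)),Z),  succ(leaf(Q)) ≐ succ(leaf(B)).
Decompose mk/2: Q ≐ leaf(mk(Z,one)),  one ≐ Z.
Bind Q := leaf(mk(Z,one)); substituting into the one remaining equation that mentions Q gives: succ(leaf(leaf(mk(Z,one)))) ≐ succ(leaf(B)).
Bind Z := one; substituting into the remaining equation gives: succ(leaf(leaf(mk(one,one)))) ≐ succ(leaf(B)). Substituting into the earlier binding gives Q := leaf(mk(one,one)).
Decompose succ/1: leaf(leaf(mk(one,one))) ≐ leaf(B).
Decompose leaf/1: leaf(mk(one,one)) ≐ B.
Bind B := leaf(mk(one,one)).
MGU = { Q := leaf(mk(one,one)), Z := one, B := leaf(mk(one,one)) }, so Q := leaf(mk(one,one)).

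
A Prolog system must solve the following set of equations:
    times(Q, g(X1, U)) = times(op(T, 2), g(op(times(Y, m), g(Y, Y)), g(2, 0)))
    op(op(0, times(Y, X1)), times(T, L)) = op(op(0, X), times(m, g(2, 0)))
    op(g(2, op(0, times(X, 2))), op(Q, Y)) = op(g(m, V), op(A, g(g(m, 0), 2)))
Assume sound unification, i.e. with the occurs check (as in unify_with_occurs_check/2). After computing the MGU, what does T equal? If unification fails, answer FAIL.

Decompose times/2: Q = op(T, 2),  g(X1, U) = g(op(times(Y, m), g(Y, Y)), g(2, 0)).
Bind Q := op(T, 2); substituting into the one remaining equation that mentions Q gives: op(g(2, op(0, times(X, 2))), op(op(T, 2), Y)) = op(g(m, V), op(A, g(g(m, 0), 2))).
Decompose g/2: X1 = op(times(Y, m), g(Y, Y)),  U = g(2, 0).
Bind X1 := op(times(Y, m), g(Y, Y)); substituting into the one remaining equation that mentions X1 gives: op(op(0, times(Y, op(times(Y, m), g(Y, Y)))), times(T, L)) = op(op(0, X), times(m, g(2, 0))).
Bind U := g(2, 0); no other remaining equation mentions U.
Decompose op/2: op(0, times(Y, op(times(Y, m), g(Y, Y)))) = op(0, X),  times(T, L) = times(m, g(2, 0)).
Decompose op/2: 0 = 0,  times(Y, op(times(Y, m), g(Y, Y))) = X.
Delete trivial equation 0 = 0.
Bind X := times(Y, op(times(Y, m), g(Y, Y))); substituting into the one remaining equation that mentions X gives: op(g(2, op(0, times(times(Y, op(times(Y, m), g(Y, Y))), 2))), op(op(T, 2), Y)) = op(g(m, V), op(A, g(g(m, 0), 2))).
Decompose times/2: T = m,  L = g(2, 0).
Bind T := m; substituting into the one remaining equation that mentions T gives: op(g(2, op(0, times(times(Y, op(times(Y, m), g(Y, Y))), 2))), op(op(m, 2), Y)) = op(g(m, V), op(A, g(g(m, 0), 2))). Substituting into the earlier binding gives Q := op(m, 2).
Bind L := g(2, 0); no other remaining equation mentions L.
Decompose op/2: g(2, op(0, times(times(Y, op(times(Y, m), g(Y, Y))), 2))) = g(m, V),  op(op(m, 2), Y) = op(A, g(g(m, 0), 2)).
Decompose g/2: 2 = m,  op(0, times(times(Y, op(times(Y, m), g(Y, Y))), 2)) = V.
Clash: constants 2 and m differ; no unifier exists.

FAIL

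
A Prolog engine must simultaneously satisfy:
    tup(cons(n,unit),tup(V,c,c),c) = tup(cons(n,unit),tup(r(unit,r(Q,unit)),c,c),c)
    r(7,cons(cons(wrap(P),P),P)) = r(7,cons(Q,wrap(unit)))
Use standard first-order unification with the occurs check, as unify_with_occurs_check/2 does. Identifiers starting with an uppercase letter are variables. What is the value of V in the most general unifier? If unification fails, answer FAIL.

r(unit,r(cons(wrap(wrap(unit)),wrap(unit)),unit))

Decompose tup/3: cons(n,unit) = cons(n,unit),  tup(V,c,c) = tup(r(unit,r(Q,unit)),c,c),  c = c.
Delete trivial equation cons(n,unit) = cons(n,unit).
Decompose tup/3: V = r(unit,r(Q,unit)),  c = c,  c = c.
Bind V := r(unit,r(Q,unit)); no other remaining equation mentions V.
Delete trivial equation c = c.
Delete trivial equation c = c.
Delete trivial equation c = c.
Decompose r/2: 7 = 7,  cons(cons(wrap(P),P),P) = cons(Q,wrap(unit)).
Delete trivial equation 7 = 7.
Decompose cons/2: cons(wrap(P),P) = Q,  P = wrap(unit).
Bind Q := cons(wrap(P),P); no other remaining equation mentions Q. Substituting into the earlier binding gives V := r(unit,r(cons(wrap(P),P),unit)).
Bind P := wrap(unit). Substituting into the earlier bindings gives V := r(unit,r(cons(wrap(wrap(unit)),wrap(unit)),unit)), Q := cons(wrap(wrap(unit)),wrap(unit)).
MGU = { V = r(unit,r(cons(wrap(wrap(unit)),wrap(unit)),unit)), Q = cons(wrap(wrap(unit)),wrap(unit)), P = wrap(unit) }, so V = r(unit,r(cons(wrap(wrap(unit)),wrap(unit)),unit)).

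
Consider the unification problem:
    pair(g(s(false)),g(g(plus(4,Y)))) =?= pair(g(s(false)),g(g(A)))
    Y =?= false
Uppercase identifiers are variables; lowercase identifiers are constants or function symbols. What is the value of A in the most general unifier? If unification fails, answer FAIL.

Decompose pair/2: g(s(false)) =?= g(s(false)),  g(g(plus(4,Y))) =?= g(g(A)).
Delete trivial equation g(s(false)) =?= g(s(false)).
Decompose g/1: g(plus(4,Y)) =?= g(A).
Decompose g/1: plus(4,Y) =?= A.
Bind A := plus(4,Y); no other remaining equation mentions A.
Bind Y := false. Substituting into the earlier binding gives A := plus(4,false).
MGU = { A := plus(4,false), Y := false }, so A := plus(4,false).

plus(4,false)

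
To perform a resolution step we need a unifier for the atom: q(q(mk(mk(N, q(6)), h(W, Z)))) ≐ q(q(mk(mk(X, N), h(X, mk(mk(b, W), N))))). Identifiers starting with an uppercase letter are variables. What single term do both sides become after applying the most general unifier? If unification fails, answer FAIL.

q(q(mk(mk(q(6), q(6)), h(q(6), mk(mk(b, q(6)), q(6))))))

Decompose q/1: q(mk(mk(N, q(6)), h(W, Z))) ≐ q(mk(mk(X, N), h(X, mk(mk(b, W), N)))).
Decompose q/1: mk(mk(N, q(6)), h(W, Z)) ≐ mk(mk(X, N), h(X, mk(mk(b, W), N))).
Decompose mk/2: mk(N, q(6)) ≐ mk(X, N),  h(W, Z) ≐ h(X, mk(mk(b, W), N)).
Decompose mk/2: N ≐ X,  q(6) ≐ N.
Bind N := X; substituting into the remaining equations gives: q(6) ≐ X,  h(W, Z) ≐ h(X, mk(mk(b, W), X)).
Bind X := q(6); substituting into the remaining equation gives: h(W, Z) ≐ h(q(6), mk(mk(b, W), q(6))). Substituting into the earlier binding gives N := q(6).
Decompose h/2: W ≐ q(6),  Z ≐ mk(mk(b, W), q(6)).
Bind W := q(6); substituting into the remaining equation gives: Z ≐ mk(mk(b, q(6)), q(6)).
Bind Z := mk(mk(b, q(6)), q(6)).
Applying the MGU to either side gives q(q(mk(mk(q(6), q(6)), h(q(6), mk(mk(b, q(6)), q(6)))))).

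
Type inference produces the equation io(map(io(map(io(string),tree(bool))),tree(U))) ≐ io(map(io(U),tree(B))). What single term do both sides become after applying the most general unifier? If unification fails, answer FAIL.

io(map(io(map(io(string),tree(bool))),tree(map(io(string),tree(bool)))))

Decompose io/1: map(io(map(io(string),tree(bool))),tree(U)) ≐ map(io(U),tree(B)).
Decompose map/2: io(map(io(string),tree(bool))) ≐ io(U),  tree(U) ≐ tree(B).
Decompose io/1: map(io(string),tree(bool)) ≐ U.
Bind U := map(io(string),tree(bool)); substituting into the remaining equation gives: tree(map(io(string),tree(bool))) ≐ tree(B).
Decompose tree/1: map(io(string),tree(bool)) ≐ B.
Bind B := map(io(string),tree(bool)).
Applying the MGU to either side gives io(map(io(map(io(string),tree(bool))),tree(map(io(string),tree(bool))))).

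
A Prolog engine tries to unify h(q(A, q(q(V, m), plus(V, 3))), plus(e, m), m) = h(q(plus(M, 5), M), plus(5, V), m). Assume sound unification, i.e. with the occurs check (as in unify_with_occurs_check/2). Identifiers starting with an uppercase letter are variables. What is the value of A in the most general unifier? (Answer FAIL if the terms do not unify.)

Decompose h/3: q(A, q(q(V, m), plus(V, 3))) = q(plus(M, 5), M),  plus(e, m) = plus(5, V),  m = m.
Decompose q/2: A = plus(M, 5),  q(q(V, m), plus(V, 3)) = M.
Bind A := plus(M, 5); no other remaining equation mentions A.
Bind M := q(q(V, m), plus(V, 3)); no other remaining equation mentions M. Substituting into the earlier binding gives A := plus(q(q(V, m), plus(V, 3)), 5).
Decompose plus/2: e = 5,  m = V.
Clash: constants e and 5 differ; no unifier exists.

FAIL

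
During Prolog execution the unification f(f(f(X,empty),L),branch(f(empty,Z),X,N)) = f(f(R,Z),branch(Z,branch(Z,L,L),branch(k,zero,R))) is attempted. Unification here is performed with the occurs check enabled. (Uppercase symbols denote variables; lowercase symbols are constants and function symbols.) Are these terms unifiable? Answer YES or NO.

NO

Decompose f/2: f(f(X,empty),L) = f(R,Z),  branch(f(empty,Z),X,N) = branch(Z,branch(Z,L,L),branch(k,zero,R)).
Decompose f/2: f(X,empty) = R,  L = Z.
Bind R := f(X,empty); substituting into the one remaining equation that mentions R gives: branch(f(empty,Z),X,N) = branch(Z,branch(Z,L,L),branch(k,zero,f(X,empty))).
Bind L := Z; substituting into the remaining equation gives: branch(f(empty,Z),X,N) = branch(Z,branch(Z,Z,Z),branch(k,zero,f(X,empty))).
Decompose branch/3: f(empty,Z) = Z,  X = branch(Z,Z,Z),  N = branch(k,zero,f(X,empty)).
Occurs check fails: Z occurs in f(empty,Z); the equation Z = f(empty,Z) has no finite solution.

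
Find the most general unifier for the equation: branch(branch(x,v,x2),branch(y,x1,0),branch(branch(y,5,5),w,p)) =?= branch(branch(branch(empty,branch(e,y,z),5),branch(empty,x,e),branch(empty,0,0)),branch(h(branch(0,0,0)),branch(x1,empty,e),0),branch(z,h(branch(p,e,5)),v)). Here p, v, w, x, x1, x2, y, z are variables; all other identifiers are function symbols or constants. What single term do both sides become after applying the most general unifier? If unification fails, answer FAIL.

FAIL

Decompose branch/3: branch(x,v,x2) =?= branch(branch(empty,branch(e,y,z),5),branch(empty,x,e),branch(empty,0,0)),  branch(y,x1,0) =?= branch(h(branch(0,0,0)),branch(x1,empty,e),0),  branch(branch(y,5,5),w,p) =?= branch(z,h(branch(p,e,5)),v).
Decompose branch/3: x =?= branch(empty,branch(e,y,z),5),  v =?= branch(empty,x,e),  x2 =?= branch(empty,0,0).
Bind x := branch(empty,branch(e,y,z),5); substituting into the one remaining equation that mentions x gives: v =?= branch(empty,branch(empty,branch(e,y,z),5),e).
Bind v := branch(empty,branch(empty,branch(e,y,z),5),e); substituting into the one remaining equation that mentions v gives: branch(branch(y,5,5),w,p) =?= branch(z,h(branch(p,e,5)),branch(empty,branch(empty,branch(e,y,z),5),e)).
Bind x2 := branch(empty,0,0); no other remaining equation mentions x2.
Decompose branch/3: y =?= h(branch(0,0,0)),  x1 =?= branch(x1,empty,e),  0 =?= 0.
Bind y := h(branch(0,0,0)); substituting into the one remaining equation that mentions y gives: branch(branch(h(branch(0,0,0)),5,5),w,p) =?= branch(z,h(branch(p,e,5)),branch(empty,branch(empty,branch(e,h(branch(0,0,0)),z),5),e)). Substituting into the earlier bindings gives x := branch(empty,branch(e,h(branch(0,0,0)),z),5), v := branch(empty,branch(empty,branch(e,h(branch(0,0,0)),z),5),e).
Occurs check fails: x1 occurs in branch(x1,empty,e); the equation x1 =?= branch(x1,empty,e) has no finite solution.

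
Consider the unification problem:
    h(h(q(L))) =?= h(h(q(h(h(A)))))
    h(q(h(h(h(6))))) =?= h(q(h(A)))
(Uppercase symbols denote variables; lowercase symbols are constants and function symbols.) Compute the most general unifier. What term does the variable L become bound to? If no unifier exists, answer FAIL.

Decompose h/1: h(q(L)) =?= h(q(h(h(A)))).
Decompose h/1: q(L) =?= q(h(h(A))).
Decompose q/1: L =?= h(h(A)).
Bind L := h(h(A)); no other remaining equation mentions L.
Decompose h/1: q(h(h(h(6)))) =?= q(h(A)).
Decompose q/1: h(h(h(6))) =?= h(A).
Decompose h/1: h(h(6)) =?= A.
Bind A := h(h(6)). Substituting into the earlier binding gives L := h(h(h(h(6)))).
MGU = { L := h(h(h(h(6)))), A := h(h(6)) }, so L := h(h(h(h(6)))).

h(h(h(h(6))))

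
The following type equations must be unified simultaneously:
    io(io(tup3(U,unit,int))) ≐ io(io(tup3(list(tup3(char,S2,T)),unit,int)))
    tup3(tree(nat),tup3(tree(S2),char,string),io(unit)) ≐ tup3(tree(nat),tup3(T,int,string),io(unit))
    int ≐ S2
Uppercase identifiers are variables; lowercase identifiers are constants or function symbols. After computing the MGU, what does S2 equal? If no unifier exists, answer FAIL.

Decompose io/1: io(tup3(U,unit,int)) ≐ io(tup3(list(tup3(char,S2,T)),unit,int)).
Decompose io/1: tup3(U,unit,int) ≐ tup3(list(tup3(char,S2,T)),unit,int).
Decompose tup3/3: U ≐ list(tup3(char,S2,T)),  unit ≐ unit,  int ≐ int.
Bind U := list(tup3(char,S2,T)); no other remaining equation mentions U.
Delete trivial equation unit ≐ unit.
Delete trivial equation int ≐ int.
Decompose tup3/3: tree(nat) ≐ tree(nat),  tup3(tree(S2),char,string) ≐ tup3(T,int,string),  io(unit) ≐ io(unit).
Delete trivial equation tree(nat) ≐ tree(nat).
Decompose tup3/3: tree(S2) ≐ T,  char ≐ int,  string ≐ string.
Bind T := tree(S2); no other remaining equation mentions T. Substituting into the earlier binding gives U := list(tup3(char,S2,tree(S2))).
Clash: constants char and int differ; no unifier exists.

FAIL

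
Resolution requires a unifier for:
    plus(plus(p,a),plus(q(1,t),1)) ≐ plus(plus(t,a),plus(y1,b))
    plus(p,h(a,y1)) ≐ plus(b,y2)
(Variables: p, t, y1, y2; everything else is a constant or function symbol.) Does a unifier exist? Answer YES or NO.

NO

Decompose plus/2: plus(p,a) ≐ plus(t,a),  plus(q(1,t),1) ≐ plus(y1,b).
Decompose plus/2: p ≐ t,  a ≐ a.
Bind p := t; substituting into the one remaining equation that mentions p gives: plus(t,h(a,y1)) ≐ plus(b,y2).
Delete trivial equation a ≐ a.
Decompose plus/2: q(1,t) ≐ y1,  1 ≐ b.
Bind y1 := q(1,t); substituting into the one remaining equation that mentions y1 gives: plus(t,h(a,q(1,t))) ≐ plus(b,y2).
Clash: constants 1 and b differ; no unifier exists.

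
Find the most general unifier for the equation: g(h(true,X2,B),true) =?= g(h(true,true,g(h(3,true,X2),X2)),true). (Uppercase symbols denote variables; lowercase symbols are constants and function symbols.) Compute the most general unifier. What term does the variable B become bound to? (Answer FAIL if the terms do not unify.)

Decompose g/2: h(true,X2,B) =?= h(true,true,g(h(3,true,X2),X2)),  true =?= true.
Decompose h/3: true =?= true,  X2 =?= true,  B =?= g(h(3,true,X2),X2).
Delete trivial equation true =?= true.
Bind X2 := true; substituting into the one remaining equation that mentions X2 gives: B =?= g(h(3,true,true),true).
Bind B := g(h(3,true,true),true); no other remaining equation mentions B.
Delete trivial equation true =?= true.
MGU = { X2 := true, B := g(h(3,true,true),true) }, so B := g(h(3,true,true),true).

g(h(3,true,true),true)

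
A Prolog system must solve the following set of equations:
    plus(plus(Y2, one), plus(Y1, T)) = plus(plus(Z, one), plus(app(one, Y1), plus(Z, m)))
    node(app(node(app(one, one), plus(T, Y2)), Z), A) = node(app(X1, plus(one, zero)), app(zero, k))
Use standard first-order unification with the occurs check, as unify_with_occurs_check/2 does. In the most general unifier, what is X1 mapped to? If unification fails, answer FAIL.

Decompose plus/2: plus(Y2, one) = plus(Z, one),  plus(Y1, T) = plus(app(one, Y1), plus(Z, m)).
Decompose plus/2: Y2 = Z,  one = one.
Bind Y2 := Z; substituting into the one remaining equation that mentions Y2 gives: node(app(node(app(one, one), plus(T, Z)), Z), A) = node(app(X1, plus(one, zero)), app(zero, k)).
Delete trivial equation one = one.
Decompose plus/2: Y1 = app(one, Y1),  T = plus(Z, m).
Occurs check fails: Y1 occurs in app(one, Y1); the equation Y1 = app(one, Y1) has no finite solution.

FAIL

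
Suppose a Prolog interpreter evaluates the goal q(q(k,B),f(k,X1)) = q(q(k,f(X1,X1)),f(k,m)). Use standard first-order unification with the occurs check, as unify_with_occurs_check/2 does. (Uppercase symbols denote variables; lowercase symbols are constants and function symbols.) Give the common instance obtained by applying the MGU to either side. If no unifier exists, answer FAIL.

q(q(k,f(m,m)),f(k,m))

Decompose q/2: q(k,B) = q(k,f(X1,X1)),  f(k,X1) = f(k,m).
Decompose q/2: k = k,  B = f(X1,X1).
Delete trivial equation k = k.
Bind B := f(X1,X1); no other remaining equation mentions B.
Decompose f/2: k = k,  X1 = m.
Delete trivial equation k = k.
Bind X1 := m. Substituting into the earlier binding gives B := f(m,m).
Applying the MGU to either side gives q(q(k,f(m,m)),f(k,m)).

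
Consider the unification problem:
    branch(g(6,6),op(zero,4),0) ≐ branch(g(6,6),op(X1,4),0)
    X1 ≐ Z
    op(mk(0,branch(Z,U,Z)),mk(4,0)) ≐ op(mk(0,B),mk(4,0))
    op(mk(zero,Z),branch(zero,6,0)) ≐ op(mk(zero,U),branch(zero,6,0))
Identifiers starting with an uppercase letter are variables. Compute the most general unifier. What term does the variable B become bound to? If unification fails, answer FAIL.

Decompose branch/3: g(6,6) ≐ g(6,6),  op(zero,4) ≐ op(X1,4),  0 ≐ 0.
Delete trivial equation g(6,6) ≐ g(6,6).
Decompose op/2: zero ≐ X1,  4 ≐ 4.
Bind X1 := zero; substituting into the one remaining equation that mentions X1 gives: zero ≐ Z.
Delete trivial equation 4 ≐ 4.
Delete trivial equation 0 ≐ 0.
Bind Z := zero; substituting into the remaining equations gives: op(mk(0,branch(zero,U,zero)),mk(4,0)) ≐ op(mk(0,B),mk(4,0)),  op(mk(zero,zero),branch(zero,6,0)) ≐ op(mk(zero,U),branch(zero,6,0)).
Decompose op/2: mk(0,branch(zero,U,zero)) ≐ mk(0,B),  mk(4,0) ≐ mk(4,0).
Decompose mk/2: 0 ≐ 0,  branch(zero,U,zero) ≐ B.
Delete trivial equation 0 ≐ 0.
Bind B := branch(zero,U,zero); no other remaining equation mentions B.
Delete trivial equation mk(4,0) ≐ mk(4,0).
Decompose op/2: mk(zero,zero) ≐ mk(zero,U),  branch(zero,6,0) ≐ branch(zero,6,0).
Decompose mk/2: zero ≐ zero,  zero ≐ U.
Delete trivial equation zero ≐ zero.
Bind U := zero; no other remaining equation mentions U. Substituting into the earlier binding gives B := branch(zero,zero,zero).
Delete trivial equation branch(zero,6,0) ≐ branch(zero,6,0).
MGU = { X1 ↦ zero, Z ↦ zero, B ↦ branch(zero,zero,zero), U ↦ zero }, so B ↦ branch(zero,zero,zero).

branch(zero,zero,zero)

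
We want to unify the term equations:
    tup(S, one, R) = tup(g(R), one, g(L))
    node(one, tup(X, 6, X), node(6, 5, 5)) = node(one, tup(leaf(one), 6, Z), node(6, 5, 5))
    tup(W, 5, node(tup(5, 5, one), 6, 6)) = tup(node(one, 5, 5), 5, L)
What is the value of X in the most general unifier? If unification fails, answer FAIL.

leaf(one)

Decompose tup/3: S = g(R),  one = one,  R = g(L).
Bind S := g(R); no other remaining equation mentions S.
Delete trivial equation one = one.
Bind R := g(L); no other remaining equation mentions R. Substituting into the earlier binding gives S := g(g(L)).
Decompose node/3: one = one,  tup(X, 6, X) = tup(leaf(one), 6, Z),  node(6, 5, 5) = node(6, 5, 5).
Delete trivial equation one = one.
Decompose tup/3: X = leaf(one),  6 = 6,  X = Z.
Bind X := leaf(one); substituting into the one remaining equation that mentions X gives: leaf(one) = Z.
Delete trivial equation 6 = 6.
Bind Z := leaf(one); no other remaining equation mentions Z.
Delete trivial equation node(6, 5, 5) = node(6, 5, 5).
Decompose tup/3: W = node(one, 5, 5),  5 = 5,  node(tup(5, 5, one), 6, 6) = L.
Bind W := node(one, 5, 5); no other remaining equation mentions W.
Delete trivial equation 5 = 5.
Bind L := node(tup(5, 5, one), 6, 6). Substituting into the earlier bindings gives S := g(g(node(tup(5, 5, one), 6, 6))), R := g(node(tup(5, 5, one), 6, 6)).
MGU = { S -> g(g(node(tup(5, 5, one), 6, 6))), R -> g(node(tup(5, 5, one), 6, 6)), X -> leaf(one), Z -> leaf(one), W -> node(one, 5, 5), L -> node(tup(5, 5, one), 6, 6) }, so X -> leaf(one).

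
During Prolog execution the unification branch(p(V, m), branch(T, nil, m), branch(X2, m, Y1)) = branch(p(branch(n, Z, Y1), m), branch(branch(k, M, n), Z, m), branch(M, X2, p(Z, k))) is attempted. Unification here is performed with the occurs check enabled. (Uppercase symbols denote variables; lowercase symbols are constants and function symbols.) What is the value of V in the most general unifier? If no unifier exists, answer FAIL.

Decompose branch/3: p(V, m) = p(branch(n, Z, Y1), m),  branch(T, nil, m) = branch(branch(k, M, n), Z, m),  branch(X2, m, Y1) = branch(M, X2, p(Z, k)).
Decompose p/2: V = branch(n, Z, Y1),  m = m.
Bind V := branch(n, Z, Y1); no other remaining equation mentions V.
Delete trivial equation m = m.
Decompose branch/3: T = branch(k, M, n),  nil = Z,  m = m.
Bind T := branch(k, M, n); no other remaining equation mentions T.
Bind Z := nil; substituting into the one remaining equation that mentions Z gives: branch(X2, m, Y1) = branch(M, X2, p(nil, k)). Substituting into the earlier binding gives V := branch(n, nil, Y1).
Delete trivial equation m = m.
Decompose branch/3: X2 = M,  m = X2,  Y1 = p(nil, k).
Bind X2 := M; substituting into the one remaining equation that mentions X2 gives: m = M.
Bind M := m; no other remaining equation mentions M. Substituting into the earlier bindings gives T := branch(k, m, n), X2 := m.
Bind Y1 := p(nil, k). Substituting into the earlier binding gives V := branch(n, nil, p(nil, k)).
MGU = { V ↦ branch(n, nil, p(nil, k)), T ↦ branch(k, m, n), Z ↦ nil, X2 ↦ m, M ↦ m, Y1 ↦ p(nil, k) }, so V ↦ branch(n, nil, p(nil, k)).

branch(n, nil, p(nil, k))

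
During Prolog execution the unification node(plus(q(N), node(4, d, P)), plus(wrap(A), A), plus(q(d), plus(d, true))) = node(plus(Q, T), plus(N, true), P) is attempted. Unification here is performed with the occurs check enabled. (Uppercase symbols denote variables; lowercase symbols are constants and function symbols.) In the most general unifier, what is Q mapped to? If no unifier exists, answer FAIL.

q(wrap(true))

Decompose node/3: plus(q(N), node(4, d, P)) = plus(Q, T),  plus(wrap(A), A) = plus(N, true),  plus(q(d), plus(d, true)) = P.
Decompose plus/2: q(N) = Q,  node(4, d, P) = T.
Bind Q := q(N); no other remaining equation mentions Q.
Bind T := node(4, d, P); no other remaining equation mentions T.
Decompose plus/2: wrap(A) = N,  A = true.
Bind N := wrap(A); no other remaining equation mentions N. Substituting into the earlier binding gives Q := q(wrap(A)).
Bind A := true; no other remaining equation mentions A. Substituting into the earlier bindings gives Q := q(wrap(true)), N := wrap(true).
Bind P := plus(q(d), plus(d, true)). Substituting into the earlier binding gives T := node(4, d, plus(q(d), plus(d, true))).
MGU = { Q ↦ q(wrap(true)), T ↦ node(4, d, plus(q(d), plus(d, true))), N ↦ wrap(true), A ↦ true, P ↦ plus(q(d), plus(d, true)) }, so Q ↦ q(wrap(true)).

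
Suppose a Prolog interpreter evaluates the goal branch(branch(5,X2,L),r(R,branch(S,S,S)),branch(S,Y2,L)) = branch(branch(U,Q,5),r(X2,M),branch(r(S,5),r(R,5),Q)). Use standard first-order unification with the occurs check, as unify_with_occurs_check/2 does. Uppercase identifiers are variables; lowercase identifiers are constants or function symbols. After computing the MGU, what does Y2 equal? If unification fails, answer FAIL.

Decompose branch/3: branch(5,X2,L) = branch(U,Q,5),  r(R,branch(S,S,S)) = r(X2,M),  branch(S,Y2,L) = branch(r(S,5),r(R,5),Q).
Decompose branch/3: 5 = U,  X2 = Q,  L = 5.
Bind U := 5; no other remaining equation mentions U.
Bind X2 := Q; substituting into the one remaining equation that mentions X2 gives: r(R,branch(S,S,S)) = r(Q,M).
Bind L := 5; substituting into the one remaining equation that mentions L gives: branch(S,Y2,5) = branch(r(S,5),r(R,5),Q).
Decompose r/2: R = Q,  branch(S,S,S) = M.
Bind R := Q; substituting into the one remaining equation that mentions R gives: branch(S,Y2,5) = branch(r(S,5),r(Q,5),Q).
Bind M := branch(S,S,S); no other remaining equation mentions M.
Decompose branch/3: S = r(S,5),  Y2 = r(Q,5),  5 = Q.
Occurs check fails: S occurs in r(S,5); the equation S = r(S,5) has no finite solution.

FAIL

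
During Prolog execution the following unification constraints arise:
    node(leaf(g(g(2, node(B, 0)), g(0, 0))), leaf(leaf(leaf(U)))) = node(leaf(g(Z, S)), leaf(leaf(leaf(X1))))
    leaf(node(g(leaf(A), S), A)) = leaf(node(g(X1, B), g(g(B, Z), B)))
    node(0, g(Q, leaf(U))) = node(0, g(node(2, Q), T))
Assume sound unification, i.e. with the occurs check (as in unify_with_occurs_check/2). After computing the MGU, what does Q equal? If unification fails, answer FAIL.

FAIL

Decompose node/2: leaf(g(g(2, node(B, 0)), g(0, 0))) = leaf(g(Z, S)),  leaf(leaf(leaf(U))) = leaf(leaf(leaf(X1))).
Decompose leaf/1: g(g(2, node(B, 0)), g(0, 0)) = g(Z, S).
Decompose g/2: g(2, node(B, 0)) = Z,  g(0, 0) = S.
Bind Z := g(2, node(B, 0)); substituting into the one remaining equation that mentions Z gives: leaf(node(g(leaf(A), S), A)) = leaf(node(g(X1, B), g(g(B, g(2, node(B, 0))), B))).
Bind S := g(0, 0); substituting into the one remaining equation that mentions S gives: leaf(node(g(leaf(A), g(0, 0)), A)) = leaf(node(g(X1, B), g(g(B, g(2, node(B, 0))), B))).
Decompose leaf/1: leaf(leaf(U)) = leaf(leaf(X1)).
Decompose leaf/1: leaf(U) = leaf(X1).
Decompose leaf/1: U = X1.
Bind U := X1; substituting into the one remaining equation that mentions U gives: node(0, g(Q, leaf(X1))) = node(0, g(node(2, Q), T)).
Decompose leaf/1: node(g(leaf(A), g(0, 0)), A) = node(g(X1, B), g(g(B, g(2, node(B, 0))), B)).
Decompose node/2: g(leaf(A), g(0, 0)) = g(X1, B),  A = g(g(B, g(2, node(B, 0))), B).
Decompose g/2: leaf(A) = X1,  g(0, 0) = B.
Bind X1 := leaf(A); substituting into the one remaining equation that mentions X1 gives: node(0, g(Q, leaf(leaf(A)))) = node(0, g(node(2, Q), T)). Substituting into the earlier binding gives U := leaf(A).
Bind B := g(0, 0); substituting into the one remaining equation that mentions B gives: A = g(g(g(0, 0), g(2, node(g(0, 0), 0))), g(0, 0)). Substituting into the earlier binding gives Z := g(2, node(g(0, 0), 0)).
Bind A := g(g(g(0, 0), g(2, node(g(0, 0), 0))), g(0, 0)); substituting into the remaining equation gives: node(0, g(Q, leaf(leaf(g(g(g(0, 0), g(2, node(g(0, 0), 0))), g(0, 0)))))) = node(0, g(node(2, Q), T)). Substituting into the earlier bindings gives U := leaf(g(g(g(0, 0), g(2, node(g(0, 0), 0))), g(0, 0))), X1 := leaf(g(g(g(0, 0), g(2, node(g(0, 0), 0))), g(0, 0))).
Decompose node/2: 0 = 0,  g(Q, leaf(leaf(g(g(g(0, 0), g(2, node(g(0, 0), 0))), g(0, 0))))) = g(node(2, Q), T).
Delete trivial equation 0 = 0.
Decompose g/2: Q = node(2, Q),  leaf(leaf(g(g(g(0, 0), g(2, node(g(0, 0), 0))), g(0, 0)))) = T.
Occurs check fails: Q occurs in node(2, Q); the equation Q = node(2, Q) has no finite solution.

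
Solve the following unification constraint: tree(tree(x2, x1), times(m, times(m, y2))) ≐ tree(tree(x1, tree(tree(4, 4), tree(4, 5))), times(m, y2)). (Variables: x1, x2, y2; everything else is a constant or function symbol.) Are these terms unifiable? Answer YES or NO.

NO

Decompose tree/2: tree(x2, x1) ≐ tree(x1, tree(tree(4, 4), tree(4, 5))),  times(m, times(m, y2)) ≐ times(m, y2).
Decompose tree/2: x2 ≐ x1,  x1 ≐ tree(tree(4, 4), tree(4, 5)).
Bind x2 := x1; no other remaining equation mentions x2.
Bind x1 := tree(tree(4, 4), tree(4, 5)); no other remaining equation mentions x1. Substituting into the earlier binding gives x2 := tree(tree(4, 4), tree(4, 5)).
Decompose times/2: m ≐ m,  times(m, y2) ≐ y2.
Delete trivial equation m ≐ m.
Occurs check fails: y2 occurs in times(m, y2); the equation y2 ≐ times(m, y2) has no finite solution.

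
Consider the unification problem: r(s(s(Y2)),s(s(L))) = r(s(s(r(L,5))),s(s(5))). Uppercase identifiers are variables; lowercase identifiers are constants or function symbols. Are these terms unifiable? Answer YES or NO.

Decompose r/2: s(s(Y2)) = s(s(r(L,5))),  s(s(L)) = s(s(5)).
Decompose s/1: s(Y2) = s(r(L,5)).
Decompose s/1: Y2 = r(L,5).
Bind Y2 := r(L,5); no other remaining equation mentions Y2.
Decompose s/1: s(L) = s(5).
Decompose s/1: L = 5.
Bind L := 5. Substituting into the earlier binding gives Y2 := r(5,5).
No equations remain and no clash or occurs-check failure arose, so a unifier exists.

YES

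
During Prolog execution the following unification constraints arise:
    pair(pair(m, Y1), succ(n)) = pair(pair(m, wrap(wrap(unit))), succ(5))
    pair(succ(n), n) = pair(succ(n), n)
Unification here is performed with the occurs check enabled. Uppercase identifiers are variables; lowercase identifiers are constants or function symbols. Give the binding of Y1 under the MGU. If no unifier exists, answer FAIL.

FAIL

Decompose pair/2: pair(m, Y1) = pair(m, wrap(wrap(unit))),  succ(n) = succ(5).
Decompose pair/2: m = m,  Y1 = wrap(wrap(unit)).
Delete trivial equation m = m.
Bind Y1 := wrap(wrap(unit)); no other remaining equation mentions Y1.
Decompose succ/1: n = 5.
Clash: constants n and 5 differ; no unifier exists.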